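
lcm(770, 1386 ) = 6930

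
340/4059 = 340/4059 = 0.08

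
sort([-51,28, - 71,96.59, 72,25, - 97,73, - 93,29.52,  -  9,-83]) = [ - 97,-93, - 83,- 71,-51,-9,  25,  28,29.52,  72,73,96.59 ] 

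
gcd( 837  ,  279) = 279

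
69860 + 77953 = 147813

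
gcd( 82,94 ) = 2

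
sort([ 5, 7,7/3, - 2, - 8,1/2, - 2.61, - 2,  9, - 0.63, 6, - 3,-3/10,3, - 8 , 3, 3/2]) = [ - 8, - 8, - 3, - 2.61 ,- 2, - 2, - 0.63, - 3/10, 1/2, 3/2, 7/3, 3, 3, 5,6,7 , 9 ]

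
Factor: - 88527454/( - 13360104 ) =2^( - 2)*3^( - 2)*43^1*947^1 * 1087^1*185557^(-1 ) = 44263727/6680052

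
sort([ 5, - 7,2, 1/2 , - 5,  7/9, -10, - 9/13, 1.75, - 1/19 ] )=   [-10, - 7, - 5, - 9/13, - 1/19,1/2,7/9,1.75, 2,5] 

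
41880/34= 1231  +  13/17 = 1231.76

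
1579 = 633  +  946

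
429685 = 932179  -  502494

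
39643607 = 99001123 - 59357516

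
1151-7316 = -6165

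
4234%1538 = 1158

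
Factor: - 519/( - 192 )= 2^( - 6)*173^1= 173/64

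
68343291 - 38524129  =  29819162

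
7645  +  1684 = 9329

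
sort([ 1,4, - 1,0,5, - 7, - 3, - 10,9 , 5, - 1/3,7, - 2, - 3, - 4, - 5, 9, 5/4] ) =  [ -10,  -  7, - 5, - 4, - 3,  -  3, - 2, - 1, - 1/3, 0,1, 5/4, 4,5, 5, 7, 9, 9]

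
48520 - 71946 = - 23426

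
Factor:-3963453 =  - 3^1  *  13^1*101627^1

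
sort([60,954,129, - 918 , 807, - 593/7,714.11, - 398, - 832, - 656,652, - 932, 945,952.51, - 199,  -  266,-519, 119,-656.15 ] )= [ - 932, - 918, - 832, - 656.15, - 656, - 519, - 398,  -  266, - 199, - 593/7,  60,119,129,652,714.11, 807,945 , 952.51, 954]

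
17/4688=17/4688 = 0.00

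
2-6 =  - 4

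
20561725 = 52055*395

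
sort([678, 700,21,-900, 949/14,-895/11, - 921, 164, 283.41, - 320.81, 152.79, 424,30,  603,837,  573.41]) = [ - 921,-900, - 320.81,-895/11, 21, 30, 949/14, 152.79,  164,283.41, 424,  573.41, 603,678,700, 837] 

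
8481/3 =2827=2827.00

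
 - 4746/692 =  - 7 + 49/346 = - 6.86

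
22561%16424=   6137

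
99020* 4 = 396080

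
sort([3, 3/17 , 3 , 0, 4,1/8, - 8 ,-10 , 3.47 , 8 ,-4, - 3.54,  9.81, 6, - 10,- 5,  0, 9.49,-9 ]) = [ - 10,-10, - 9,-8,-5, - 4, - 3.54,0,0,1/8 , 3/17, 3,3, 3.47 , 4, 6, 8 , 9.49, 9.81 ] 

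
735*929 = 682815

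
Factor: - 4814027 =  - 4814027^1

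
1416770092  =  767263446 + 649506646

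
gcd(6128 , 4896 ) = 16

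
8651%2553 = 992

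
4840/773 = 6 + 202/773= 6.26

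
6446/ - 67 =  - 97+53/67=-96.21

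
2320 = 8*290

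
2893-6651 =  - 3758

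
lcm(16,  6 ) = 48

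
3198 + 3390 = 6588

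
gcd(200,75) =25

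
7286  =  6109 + 1177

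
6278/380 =16 + 99/190 = 16.52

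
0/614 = 0 = 0.00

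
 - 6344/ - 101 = 6344/101=   62.81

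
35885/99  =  362 + 47/99 = 362.47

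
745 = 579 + 166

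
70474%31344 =7786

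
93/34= 2 + 25/34 =2.74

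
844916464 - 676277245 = 168639219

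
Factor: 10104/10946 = 2^2*3^1*13^ ( - 1) = 12/13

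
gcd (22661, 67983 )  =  22661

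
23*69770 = 1604710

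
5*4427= 22135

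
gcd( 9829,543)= 1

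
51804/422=25902/211 = 122.76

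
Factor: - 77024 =- 2^5 * 29^1 * 83^1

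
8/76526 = 4/38263 = 0.00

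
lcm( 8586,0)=0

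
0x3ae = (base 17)347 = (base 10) 942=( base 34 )ro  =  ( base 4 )32232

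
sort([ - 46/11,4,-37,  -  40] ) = [ - 40, - 37 , - 46/11, 4 ]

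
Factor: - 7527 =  - 3^1*13^1*193^1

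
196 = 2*98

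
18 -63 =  - 45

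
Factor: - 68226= - 2^1*3^1 *83^1*137^1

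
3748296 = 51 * 73496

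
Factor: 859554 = 2^1*3^2*17^1*53^2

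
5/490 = 1/98 = 0.01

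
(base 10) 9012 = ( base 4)2030310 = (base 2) 10001100110100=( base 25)eac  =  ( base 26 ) d8g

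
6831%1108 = 183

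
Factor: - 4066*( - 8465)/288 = 17209345/144 = 2^( - 4) * 3^ ( - 2)*5^1*19^1*107^1*1693^1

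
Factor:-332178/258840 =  - 2^(  -  2) *3^(-1 )*5^( -1)*7^1*11^1 = - 77/60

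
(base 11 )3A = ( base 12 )37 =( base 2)101011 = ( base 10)43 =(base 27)1G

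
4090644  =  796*5139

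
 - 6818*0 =0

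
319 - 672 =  - 353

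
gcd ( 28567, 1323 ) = 49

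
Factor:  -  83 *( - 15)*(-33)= - 3^2*5^1*11^1*83^1 = - 41085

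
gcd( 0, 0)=0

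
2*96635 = 193270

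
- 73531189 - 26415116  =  -99946305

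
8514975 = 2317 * 3675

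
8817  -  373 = 8444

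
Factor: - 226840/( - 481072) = 2^( - 1) * 5^1*53^1*281^( - 1) = 265/562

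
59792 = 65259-5467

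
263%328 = 263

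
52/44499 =4/3423 = 0.00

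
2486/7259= 2486/7259=0.34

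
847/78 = 10  +  67/78=10.86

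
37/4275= 37/4275 = 0.01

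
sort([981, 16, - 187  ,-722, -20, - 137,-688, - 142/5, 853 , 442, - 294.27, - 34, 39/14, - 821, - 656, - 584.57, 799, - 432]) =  [ - 821, - 722, - 688, - 656, - 584.57, - 432, - 294.27,-187, - 137,-34, - 142/5, - 20,39/14, 16 , 442, 799, 853 , 981] 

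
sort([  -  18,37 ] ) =[-18,37 ]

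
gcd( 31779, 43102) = 1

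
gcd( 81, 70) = 1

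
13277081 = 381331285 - 368054204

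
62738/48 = 1307 + 1/24 = 1307.04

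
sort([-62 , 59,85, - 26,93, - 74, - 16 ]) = [-74, - 62,-26 ,  -  16, 59, 85, 93] 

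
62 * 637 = 39494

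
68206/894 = 76+ 131/447 = 76.29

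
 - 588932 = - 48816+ - 540116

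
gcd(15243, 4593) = 3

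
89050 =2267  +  86783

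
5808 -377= 5431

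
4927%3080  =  1847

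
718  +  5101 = 5819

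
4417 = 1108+3309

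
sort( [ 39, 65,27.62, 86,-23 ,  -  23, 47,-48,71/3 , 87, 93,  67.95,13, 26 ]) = [ -48, - 23,-23, 13,  71/3, 26, 27.62, 39 , 47, 65 , 67.95, 86, 87,93 ]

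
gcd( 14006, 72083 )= 1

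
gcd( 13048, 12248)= 8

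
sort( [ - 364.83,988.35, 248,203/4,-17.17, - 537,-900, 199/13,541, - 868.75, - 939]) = [-939, - 900, - 868.75,  -  537, - 364.83 ,-17.17,199/13 , 203/4,248, 541 , 988.35]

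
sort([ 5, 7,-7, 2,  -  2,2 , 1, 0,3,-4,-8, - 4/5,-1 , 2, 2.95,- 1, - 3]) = [ - 8, - 7,-4,-3, - 2, - 1, - 1, - 4/5,0,1, 2, 2, 2,2.95,3, 5,  7 ]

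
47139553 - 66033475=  - 18893922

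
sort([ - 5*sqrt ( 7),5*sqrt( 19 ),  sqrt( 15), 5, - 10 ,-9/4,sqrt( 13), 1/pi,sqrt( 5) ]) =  [- 5 *sqrt( 7), - 10, - 9/4, 1/pi, sqrt( 5),sqrt( 13 ),sqrt(15 ),5 , 5*sqrt( 19 )]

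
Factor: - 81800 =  - 2^3 * 5^2*409^1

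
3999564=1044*3831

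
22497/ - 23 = -979 + 20/23 = -978.13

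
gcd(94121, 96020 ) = 1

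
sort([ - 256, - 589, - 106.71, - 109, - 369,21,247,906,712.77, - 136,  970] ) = [ - 589, - 369, - 256, - 136 , - 109, - 106.71,21,247, 712.77,906,970]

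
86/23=3 + 17/23 = 3.74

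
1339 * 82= 109798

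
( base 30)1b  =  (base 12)35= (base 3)1112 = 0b101001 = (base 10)41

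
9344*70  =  654080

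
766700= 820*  935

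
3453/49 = 3453/49 =70.47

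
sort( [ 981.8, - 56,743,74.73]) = [ - 56, 74.73, 743, 981.8 ]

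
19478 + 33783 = 53261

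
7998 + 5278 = 13276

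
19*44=836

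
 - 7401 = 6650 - 14051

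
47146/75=628+46/75 = 628.61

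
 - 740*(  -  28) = 20720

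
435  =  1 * 435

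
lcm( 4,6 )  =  12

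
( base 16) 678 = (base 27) 279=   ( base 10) 1656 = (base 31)1MD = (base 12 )b60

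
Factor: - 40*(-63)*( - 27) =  - 68040 = -2^3*3^5*5^1*7^1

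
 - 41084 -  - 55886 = 14802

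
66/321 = 22/107 = 0.21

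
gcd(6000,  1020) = 60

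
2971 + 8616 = 11587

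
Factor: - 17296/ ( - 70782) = 184/753  =  2^3*3^( - 1 )*23^1* 251^ ( - 1)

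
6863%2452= 1959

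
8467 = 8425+42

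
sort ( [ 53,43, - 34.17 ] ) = [ - 34.17,  43,53] 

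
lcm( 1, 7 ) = 7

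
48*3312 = 158976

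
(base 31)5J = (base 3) 20110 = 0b10101110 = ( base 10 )174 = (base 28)66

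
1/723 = 1/723 = 0.00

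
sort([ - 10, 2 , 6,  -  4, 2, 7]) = [ - 10,-4, 2,2,6, 7 ] 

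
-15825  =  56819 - 72644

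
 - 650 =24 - 674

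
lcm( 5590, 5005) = 430430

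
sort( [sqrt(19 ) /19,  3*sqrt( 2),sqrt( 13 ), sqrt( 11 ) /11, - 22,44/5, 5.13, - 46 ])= [ - 46, - 22, sqrt(19)/19,sqrt(11 ) /11, sqrt (13 ), 3 * sqrt(2) , 5.13,44/5 ] 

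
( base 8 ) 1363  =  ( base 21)1ek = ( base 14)3BD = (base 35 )lk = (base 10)755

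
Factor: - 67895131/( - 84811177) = 11^(-1)*4357^1*15583^1*7710107^( - 1) 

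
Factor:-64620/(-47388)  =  3^1*5^1*11^(-1) = 15/11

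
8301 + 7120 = 15421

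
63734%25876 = 11982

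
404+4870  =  5274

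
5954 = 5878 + 76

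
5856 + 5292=11148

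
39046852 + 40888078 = 79934930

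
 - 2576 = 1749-4325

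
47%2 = 1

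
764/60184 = 191/15046=   0.01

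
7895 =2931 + 4964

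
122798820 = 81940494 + 40858326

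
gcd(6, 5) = 1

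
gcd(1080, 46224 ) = 216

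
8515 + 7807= 16322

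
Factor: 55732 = 2^2*13933^1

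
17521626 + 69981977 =87503603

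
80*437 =34960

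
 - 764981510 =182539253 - 947520763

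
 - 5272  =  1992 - 7264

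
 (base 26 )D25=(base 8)21215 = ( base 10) 8845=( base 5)240340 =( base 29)AF0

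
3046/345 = 8 + 286/345 = 8.83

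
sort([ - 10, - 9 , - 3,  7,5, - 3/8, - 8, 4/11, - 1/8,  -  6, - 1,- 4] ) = [ - 10, - 9, - 8,- 6, - 4 ,- 3, - 1, - 3/8,-1/8,4/11, 5,7]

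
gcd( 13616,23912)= 8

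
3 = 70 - 67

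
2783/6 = 2783/6 =463.83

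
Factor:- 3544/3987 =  - 2^3*3^(- 2)=- 8/9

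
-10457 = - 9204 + -1253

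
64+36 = 100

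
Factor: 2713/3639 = 3^(  -  1)*1213^( - 1 )*2713^1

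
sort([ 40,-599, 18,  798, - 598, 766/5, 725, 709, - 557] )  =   [ - 599 , - 598, - 557,  18, 40, 766/5,709,725, 798]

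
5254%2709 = 2545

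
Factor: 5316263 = 1367^1*3889^1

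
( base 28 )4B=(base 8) 173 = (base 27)4f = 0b1111011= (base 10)123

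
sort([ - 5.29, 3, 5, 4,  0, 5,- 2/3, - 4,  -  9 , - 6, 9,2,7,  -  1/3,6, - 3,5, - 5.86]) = [ - 9,-6,-5.86 ,-5.29 , - 4, - 3,-2/3 ,- 1/3, 0, 2, 3, 4, 5,5, 5, 6, 7, 9]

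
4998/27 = 185  +  1/9  =  185.11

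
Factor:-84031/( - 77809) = 23^(-1 )*199^( - 1 )*4943^1 = 4943/4577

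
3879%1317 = 1245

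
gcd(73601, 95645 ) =11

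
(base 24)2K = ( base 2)1000100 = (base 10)68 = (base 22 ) 32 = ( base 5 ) 233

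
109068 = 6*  18178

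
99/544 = 99/544 = 0.18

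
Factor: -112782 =  -  2^1 * 3^1*18797^1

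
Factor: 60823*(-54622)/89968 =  - 1661136953/44984=-  2^(-3)*7^1*31^1*881^1*5623^( -1)*8689^1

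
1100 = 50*22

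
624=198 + 426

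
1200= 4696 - 3496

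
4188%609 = 534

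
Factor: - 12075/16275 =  -23/31 = - 23^1 * 31^(-1 )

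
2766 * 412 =1139592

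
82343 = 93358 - 11015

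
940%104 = 4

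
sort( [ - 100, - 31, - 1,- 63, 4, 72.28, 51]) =[ - 100,  -  63, - 31, - 1,4, 51, 72.28] 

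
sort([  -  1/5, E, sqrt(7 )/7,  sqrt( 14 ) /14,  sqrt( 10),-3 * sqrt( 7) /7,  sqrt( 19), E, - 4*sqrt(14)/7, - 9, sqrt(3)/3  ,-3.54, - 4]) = [ - 9, - 4, - 3.54 , - 4 * sqrt(14)/7, - 3 * sqrt(7)/7, - 1/5, sqrt(14 )/14, sqrt( 7 ) /7, sqrt(3 )/3,E, E, sqrt(10), sqrt( 19)]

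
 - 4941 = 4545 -9486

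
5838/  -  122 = -2919/61 = -47.85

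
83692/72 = 20923/18 =1162.39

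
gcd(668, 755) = 1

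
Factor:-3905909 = -7^1*557987^1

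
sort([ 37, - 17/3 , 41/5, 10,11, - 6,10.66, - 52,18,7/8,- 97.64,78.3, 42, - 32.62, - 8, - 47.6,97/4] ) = [ - 97.64, - 52, - 47.6, - 32.62, - 8, - 6, - 17/3, 7/8,41/5,10,10.66,11, 18,97/4,37, 42, 78.3 ]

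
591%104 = 71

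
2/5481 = 2/5481=0.00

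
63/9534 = 3/454=0.01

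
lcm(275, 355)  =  19525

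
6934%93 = 52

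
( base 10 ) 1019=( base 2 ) 1111111011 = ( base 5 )13034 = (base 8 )1773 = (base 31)11R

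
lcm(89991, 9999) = 89991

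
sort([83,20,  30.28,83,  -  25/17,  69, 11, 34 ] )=[ - 25/17, 11, 20,  30.28, 34,69,83,83]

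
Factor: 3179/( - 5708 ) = - 2^( - 2)*11^1*17^2*1427^(- 1 )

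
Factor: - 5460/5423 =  - 2^2*3^1 * 5^1*7^1*11^(-1 )*13^1* 17^(- 1 )*29^(-1 )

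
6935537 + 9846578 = 16782115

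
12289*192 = 2359488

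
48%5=3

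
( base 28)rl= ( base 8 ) 1411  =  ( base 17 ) 2bc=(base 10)777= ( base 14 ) 3d7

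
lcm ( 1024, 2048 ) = 2048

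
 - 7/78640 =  - 7/78640 = -  0.00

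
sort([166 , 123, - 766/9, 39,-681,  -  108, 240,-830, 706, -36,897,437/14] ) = [-830, -681,  -  108, - 766/9,-36, 437/14,39,123 , 166,240,706,897] 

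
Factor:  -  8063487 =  - 3^2*751^1*1193^1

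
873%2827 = 873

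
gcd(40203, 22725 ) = 9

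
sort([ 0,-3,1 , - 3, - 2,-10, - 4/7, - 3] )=[ - 10, - 3 , - 3, - 3, - 2, - 4/7, 0, 1 ]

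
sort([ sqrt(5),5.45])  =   [sqrt(5),5.45 ] 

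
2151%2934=2151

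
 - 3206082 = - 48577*66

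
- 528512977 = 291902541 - 820415518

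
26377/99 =26377/99  =  266.43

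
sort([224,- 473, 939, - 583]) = [ - 583, - 473, 224, 939 ] 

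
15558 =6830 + 8728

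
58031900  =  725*80044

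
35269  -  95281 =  - 60012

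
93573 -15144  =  78429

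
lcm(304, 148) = 11248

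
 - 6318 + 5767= - 551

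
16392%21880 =16392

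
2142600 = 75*28568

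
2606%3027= 2606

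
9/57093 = 3/19031 = 0.00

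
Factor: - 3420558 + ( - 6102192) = -2^1*3^1*5^3*12697^1=- 9522750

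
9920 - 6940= 2980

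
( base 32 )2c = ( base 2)1001100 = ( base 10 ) 76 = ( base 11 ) 6A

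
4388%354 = 140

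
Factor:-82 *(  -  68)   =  5576 = 2^3*17^1*41^1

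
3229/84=3229/84 = 38.44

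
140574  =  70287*2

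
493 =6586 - 6093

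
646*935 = 604010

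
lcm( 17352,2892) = 17352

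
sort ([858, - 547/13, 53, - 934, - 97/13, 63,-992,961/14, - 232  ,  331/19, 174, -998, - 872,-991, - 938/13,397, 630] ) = [ -998, - 992,-991,  -  934,- 872, - 232,  -  938/13,- 547/13, - 97/13, 331/19,53,  63,961/14,174, 397,630 , 858 ] 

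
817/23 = 35+12/23 = 35.52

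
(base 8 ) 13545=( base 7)23314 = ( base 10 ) 5989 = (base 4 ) 1131211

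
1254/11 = 114 = 114.00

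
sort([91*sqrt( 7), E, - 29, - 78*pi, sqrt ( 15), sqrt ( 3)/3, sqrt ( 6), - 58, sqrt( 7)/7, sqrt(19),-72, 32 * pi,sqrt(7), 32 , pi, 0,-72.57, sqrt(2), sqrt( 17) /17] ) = [  -  78 * pi, - 72.57 , - 72,  -  58, - 29, 0 , sqrt(17) /17, sqrt( 7)/7, sqrt(3) /3, sqrt(2),sqrt( 6), sqrt ( 7),E, pi,sqrt(15),sqrt( 19),32,32*pi, 91 *sqrt(7) ]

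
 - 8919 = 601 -9520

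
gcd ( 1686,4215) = 843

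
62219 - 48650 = 13569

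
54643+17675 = 72318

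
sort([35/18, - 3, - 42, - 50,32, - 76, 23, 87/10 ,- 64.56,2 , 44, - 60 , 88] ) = [ - 76, - 64.56, - 60, - 50, - 42,-3, 35/18, 2, 87/10,  23, 32,44,88]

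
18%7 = 4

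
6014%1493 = 42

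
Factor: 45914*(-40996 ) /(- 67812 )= 2^1*3^ ( - 1)*11^1*37^1*277^1*2087^1*5651^( - 1 )= 470572586/16953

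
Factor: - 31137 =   -  3^1*97^1*107^1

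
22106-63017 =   -  40911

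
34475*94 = 3240650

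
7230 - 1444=5786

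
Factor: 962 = 2^1*13^1 *37^1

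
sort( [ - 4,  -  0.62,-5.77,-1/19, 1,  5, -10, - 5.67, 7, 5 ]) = [-10,  -  5.77,-5.67,-4,-0.62,-1/19 , 1,5,5, 7 ] 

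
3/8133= 1/2711  =  0.00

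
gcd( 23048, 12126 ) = 86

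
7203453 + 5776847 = 12980300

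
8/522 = 4/261 =0.02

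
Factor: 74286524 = 2^2*13^1*1428587^1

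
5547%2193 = 1161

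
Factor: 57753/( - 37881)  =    -  3^1*31^1*61^(-1)=-93/61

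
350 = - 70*( - 5) 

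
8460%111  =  24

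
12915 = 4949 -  - 7966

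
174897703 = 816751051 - 641853348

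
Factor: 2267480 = 2^3*5^1*56687^1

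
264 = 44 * 6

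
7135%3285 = 565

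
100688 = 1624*62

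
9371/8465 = 9371/8465  =  1.11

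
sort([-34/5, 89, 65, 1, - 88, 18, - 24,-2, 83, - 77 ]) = [ - 88, - 77, - 24, - 34/5, - 2, 1,18, 65,83,89] 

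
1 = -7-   -  8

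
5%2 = 1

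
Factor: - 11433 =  - 3^1*37^1*103^1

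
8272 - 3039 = 5233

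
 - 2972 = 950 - 3922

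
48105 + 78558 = 126663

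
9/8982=1/998 = 0.00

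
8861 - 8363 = 498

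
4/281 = 4/281  =  0.01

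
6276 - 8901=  - 2625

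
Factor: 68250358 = 2^1*11^1*3102289^1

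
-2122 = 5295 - 7417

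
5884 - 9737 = - 3853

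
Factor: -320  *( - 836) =267520= 2^8*5^1*11^1*19^1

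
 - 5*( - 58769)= 293845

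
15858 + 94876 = 110734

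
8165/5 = 1633 = 1633.00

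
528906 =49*10794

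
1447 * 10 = 14470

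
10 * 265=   2650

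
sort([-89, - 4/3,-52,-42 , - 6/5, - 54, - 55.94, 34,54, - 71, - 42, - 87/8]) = [ - 89,-71, - 55.94, - 54, - 52, - 42, - 42 , - 87/8, - 4/3, - 6/5,34,  54 ] 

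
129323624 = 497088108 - 367764484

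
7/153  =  7/153 = 0.05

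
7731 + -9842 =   -  2111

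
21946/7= 21946/7 = 3135.14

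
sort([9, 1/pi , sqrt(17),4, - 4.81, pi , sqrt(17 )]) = [ - 4.81, 1/pi, pi,4,sqrt ( 17), sqrt( 17),9]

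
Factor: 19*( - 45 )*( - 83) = 70965 =3^2*5^1*19^1*83^1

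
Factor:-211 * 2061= -3^2*211^1 * 229^1 = - 434871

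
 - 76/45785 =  -1 + 45709/45785 =- 0.00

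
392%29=15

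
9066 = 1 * 9066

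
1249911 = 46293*27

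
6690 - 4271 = 2419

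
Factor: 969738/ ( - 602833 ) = - 2^1*3^1*2099^1 *7829^ ( - 1 )= -  12594/7829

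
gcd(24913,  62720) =7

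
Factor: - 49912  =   - 2^3*17^1*367^1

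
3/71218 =3/71218=0.00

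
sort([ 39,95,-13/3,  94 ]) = [ - 13/3, 39, 94, 95 ]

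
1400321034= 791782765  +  608538269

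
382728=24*15947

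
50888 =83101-32213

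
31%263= 31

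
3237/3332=3237/3332 = 0.97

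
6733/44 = 153 +1/44 = 153.02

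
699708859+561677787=1261386646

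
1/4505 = 1/4505  =  0.00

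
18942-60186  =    -  41244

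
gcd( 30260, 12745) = 5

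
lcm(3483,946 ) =76626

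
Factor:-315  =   - 3^2*5^1*7^1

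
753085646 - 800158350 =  -47072704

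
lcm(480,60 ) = 480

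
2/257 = 2/257 = 0.01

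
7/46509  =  7/46509 =0.00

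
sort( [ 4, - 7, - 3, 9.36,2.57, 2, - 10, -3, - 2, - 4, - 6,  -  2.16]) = [ - 10, - 7, - 6,- 4,-3,- 3 , - 2.16, - 2 , 2,2.57,4,  9.36]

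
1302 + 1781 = 3083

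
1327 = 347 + 980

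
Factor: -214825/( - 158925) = 3^( - 1 )*163^ ( - 1 )*661^1= 661/489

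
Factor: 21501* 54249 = 3^3  *13^2 * 107^1*2389^1 =1166407749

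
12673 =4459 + 8214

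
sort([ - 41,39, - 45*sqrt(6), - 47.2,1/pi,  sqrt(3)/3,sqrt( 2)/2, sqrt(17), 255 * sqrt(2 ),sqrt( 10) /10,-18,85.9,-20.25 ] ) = [-45*sqrt(6 ), - 47.2,-41, - 20.25 , - 18,sqrt(10)/10, 1/pi, sqrt(3)/3,  sqrt (2)/2, sqrt( 17),39,85.9,255*sqrt(2) ]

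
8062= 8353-291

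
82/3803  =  82/3803 = 0.02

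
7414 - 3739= 3675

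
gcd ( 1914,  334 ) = 2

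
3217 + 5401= 8618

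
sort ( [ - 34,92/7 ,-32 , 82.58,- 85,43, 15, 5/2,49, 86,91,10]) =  [-85,-34, - 32, 5/2, 10,92/7,15, 43,49,82.58, 86,91 ]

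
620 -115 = 505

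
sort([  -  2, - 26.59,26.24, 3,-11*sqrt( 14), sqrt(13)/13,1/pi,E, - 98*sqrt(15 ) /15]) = [-11*sqrt( 14 ), - 26.59, - 98* sqrt( 15 )/15, - 2, sqrt( 13) /13, 1/pi,E,3,26.24 ] 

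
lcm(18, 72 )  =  72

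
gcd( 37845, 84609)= 9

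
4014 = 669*6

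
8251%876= 367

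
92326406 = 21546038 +70780368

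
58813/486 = 58813/486 = 121.01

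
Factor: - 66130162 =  - 2^1 *7^1* 229^1*20627^1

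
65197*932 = 60763604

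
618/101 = 618/101 = 6.12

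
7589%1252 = 77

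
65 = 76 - 11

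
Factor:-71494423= - 7^1*11^2 *13^1*43^1 *151^1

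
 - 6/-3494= 3/1747 = 0.00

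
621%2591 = 621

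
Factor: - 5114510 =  - 2^1*5^1* 23^1*37^1*601^1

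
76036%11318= 8128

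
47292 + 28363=75655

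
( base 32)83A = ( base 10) 8298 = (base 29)9P4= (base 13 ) 3a14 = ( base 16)206A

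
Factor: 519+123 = 642 = 2^1*3^1*107^1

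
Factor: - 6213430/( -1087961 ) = 2^1 * 5^1 * 7^ ( - 1 )*155423^(-1)*  621343^1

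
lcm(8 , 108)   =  216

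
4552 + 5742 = 10294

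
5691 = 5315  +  376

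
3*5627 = 16881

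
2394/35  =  342/5 = 68.40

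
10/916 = 5/458 = 0.01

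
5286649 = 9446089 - 4159440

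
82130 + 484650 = 566780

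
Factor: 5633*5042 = 28401586 = 2^1 * 43^1*131^1*2521^1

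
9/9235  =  9/9235  =  0.00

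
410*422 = 173020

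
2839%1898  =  941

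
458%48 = 26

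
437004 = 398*1098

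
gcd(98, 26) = 2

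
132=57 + 75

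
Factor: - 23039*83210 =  - 2^1*5^1 * 53^1*157^1*23039^1 = - 1917075190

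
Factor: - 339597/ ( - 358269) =3^1 * 97^1*307^( - 1)  =  291/307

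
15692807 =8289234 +7403573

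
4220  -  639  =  3581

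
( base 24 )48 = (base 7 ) 206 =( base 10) 104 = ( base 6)252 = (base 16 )68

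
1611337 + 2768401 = 4379738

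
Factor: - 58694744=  - 2^3*17^2*53^1 * 479^1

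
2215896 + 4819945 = 7035841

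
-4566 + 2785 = - 1781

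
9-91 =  - 82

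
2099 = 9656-7557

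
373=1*373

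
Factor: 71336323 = 71336323^1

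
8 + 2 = 10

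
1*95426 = 95426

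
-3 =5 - 8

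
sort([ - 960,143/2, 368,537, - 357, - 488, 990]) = [ - 960, - 488, - 357, 143/2, 368,537, 990 ]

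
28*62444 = 1748432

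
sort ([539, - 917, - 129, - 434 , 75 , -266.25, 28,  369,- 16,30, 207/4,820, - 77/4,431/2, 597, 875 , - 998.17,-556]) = [ - 998.17,- 917 , - 556, - 434, - 266.25, - 129, - 77/4, - 16,  28 , 30,207/4,75, 431/2,369,539,597, 820,875] 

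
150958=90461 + 60497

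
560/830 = 56/83 = 0.67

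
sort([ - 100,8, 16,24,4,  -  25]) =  [  -  100, - 25,  4,  8, 16,24 ]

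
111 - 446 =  - 335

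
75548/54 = 37774/27 = 1399.04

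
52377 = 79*663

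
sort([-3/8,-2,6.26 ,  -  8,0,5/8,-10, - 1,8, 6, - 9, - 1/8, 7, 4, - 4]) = [ - 10, - 9, - 8, - 4, - 2, - 1,  -  3/8, - 1/8, 0,5/8, 4, 6,6.26 , 7, 8]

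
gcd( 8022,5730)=1146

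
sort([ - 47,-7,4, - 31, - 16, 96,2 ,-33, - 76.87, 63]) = [-76.87, - 47, -33 , - 31,- 16, -7, 2, 4, 63, 96 ] 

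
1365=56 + 1309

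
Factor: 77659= 77659^1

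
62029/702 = 62029/702 = 88.36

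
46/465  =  46/465=0.10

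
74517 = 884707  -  810190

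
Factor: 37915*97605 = 3^4*5^2* 241^1*7583^1 = 3700693575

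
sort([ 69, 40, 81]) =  [ 40,69 , 81]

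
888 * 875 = 777000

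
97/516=97/516  =  0.19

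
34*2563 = 87142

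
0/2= 0 = 0.00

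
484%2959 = 484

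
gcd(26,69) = 1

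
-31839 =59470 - 91309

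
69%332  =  69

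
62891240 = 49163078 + 13728162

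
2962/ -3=-988 + 2/3 = - 987.33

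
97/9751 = 97/9751 = 0.01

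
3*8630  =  25890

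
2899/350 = 2899/350 = 8.28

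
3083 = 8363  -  5280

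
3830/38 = 1915/19= 100.79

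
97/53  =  1 + 44/53  =  1.83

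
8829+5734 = 14563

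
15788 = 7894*2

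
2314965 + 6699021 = 9013986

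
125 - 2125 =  - 2000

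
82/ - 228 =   -  1 + 73/114 = - 0.36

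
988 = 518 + 470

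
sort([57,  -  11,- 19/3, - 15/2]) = [ - 11, - 15/2, - 19/3,57 ]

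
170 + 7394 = 7564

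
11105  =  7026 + 4079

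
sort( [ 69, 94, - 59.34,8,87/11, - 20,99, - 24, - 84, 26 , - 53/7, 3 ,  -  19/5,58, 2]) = [ - 84  , - 59.34,-24, - 20, -53/7 , - 19/5,  2,3,87/11, 8,  26, 58,  69, 94, 99 ] 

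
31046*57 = 1769622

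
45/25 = 9/5 = 1.80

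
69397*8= 555176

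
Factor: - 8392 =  - 2^3 * 1049^1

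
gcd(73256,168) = 8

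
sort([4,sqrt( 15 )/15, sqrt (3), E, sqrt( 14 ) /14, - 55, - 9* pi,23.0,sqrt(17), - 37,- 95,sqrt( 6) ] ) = [-95,  -  55, - 37, - 9*pi,sqrt(15 )/15,sqrt ( 14)/14 , sqrt(3), sqrt( 6), E, 4, sqrt(17 ), 23.0 ] 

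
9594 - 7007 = 2587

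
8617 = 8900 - 283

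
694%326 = 42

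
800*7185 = 5748000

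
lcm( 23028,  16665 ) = 1266540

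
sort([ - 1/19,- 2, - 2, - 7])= [ - 7,  -  2,-2, - 1/19 ]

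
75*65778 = 4933350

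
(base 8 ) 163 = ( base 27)47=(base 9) 137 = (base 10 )115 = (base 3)11021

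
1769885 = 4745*373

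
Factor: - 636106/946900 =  - 18709/27850 = -2^(-1 ) * 5^(-2)*53^1* 353^1*557^(-1 )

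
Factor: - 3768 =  - 2^3 * 3^1*157^1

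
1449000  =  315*4600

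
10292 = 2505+7787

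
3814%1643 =528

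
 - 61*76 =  - 4636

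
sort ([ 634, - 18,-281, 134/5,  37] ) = [ - 281,-18, 134/5, 37,634 ] 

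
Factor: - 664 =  - 2^3 * 83^1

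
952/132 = 238/33 = 7.21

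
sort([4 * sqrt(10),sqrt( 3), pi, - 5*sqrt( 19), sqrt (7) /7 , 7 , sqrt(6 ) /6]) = [ - 5*sqrt( 19), sqrt( 7 )/7,  sqrt( 6) /6,sqrt( 3 ),  pi, 7 , 4*sqrt(10) ]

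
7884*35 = 275940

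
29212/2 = 14606 = 14606.00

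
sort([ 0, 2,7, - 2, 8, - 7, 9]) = [ - 7,- 2,0, 2, 7, 8  ,  9] 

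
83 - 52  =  31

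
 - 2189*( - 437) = 956593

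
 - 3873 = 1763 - 5636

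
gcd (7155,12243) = 159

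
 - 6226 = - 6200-26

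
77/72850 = 77/72850= 0.00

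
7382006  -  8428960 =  - 1046954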